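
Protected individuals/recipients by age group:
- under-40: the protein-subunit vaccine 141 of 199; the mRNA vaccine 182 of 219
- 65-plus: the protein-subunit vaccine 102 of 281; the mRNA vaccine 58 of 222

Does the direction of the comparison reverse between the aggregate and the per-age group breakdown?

Under-40: the protein-subunit vaccine 141/199 = 70.9%, the mRNA vaccine 182/219 = 83.1% → the mRNA vaccine
65-plus: the protein-subunit vaccine 102/281 = 36.3%, the mRNA vaccine 58/222 = 26.1% → the protein-subunit vaccine
Overall: the protein-subunit vaccine 243/480 = 50.6%, the mRNA vaccine 240/441 = 54.4% → the mRNA vaccine
Neither sweeps: the protein-subunit vaccine wins 1 of 2 groups, the mRNA vaccine wins 1. The mRNA vaccine wins overall but not every group — no Simpson reversal.

No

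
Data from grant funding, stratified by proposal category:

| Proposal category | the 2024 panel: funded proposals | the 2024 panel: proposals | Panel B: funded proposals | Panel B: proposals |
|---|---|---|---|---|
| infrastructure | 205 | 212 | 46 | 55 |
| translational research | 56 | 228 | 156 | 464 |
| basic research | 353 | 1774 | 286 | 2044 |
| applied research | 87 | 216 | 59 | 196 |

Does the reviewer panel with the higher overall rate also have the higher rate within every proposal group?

No

Infrastructure: the 2024 panel 205/212 = 96.7%, Panel B 46/55 = 83.6% → the 2024 panel
Translational research: the 2024 panel 56/228 = 24.6%, Panel B 156/464 = 33.6% → Panel B
Basic research: the 2024 panel 353/1774 = 19.9%, Panel B 286/2044 = 14.0% → the 2024 panel
Applied research: the 2024 panel 87/216 = 40.3%, Panel B 59/196 = 30.1% → the 2024 panel
Overall: the 2024 panel 701/2430 = 28.8%, Panel B 547/2759 = 19.8% → the 2024 panel
Neither sweeps: the 2024 panel wins 3 of 4 groups, Panel B wins 1. The 2024 panel wins overall but not every group — no Simpson reversal.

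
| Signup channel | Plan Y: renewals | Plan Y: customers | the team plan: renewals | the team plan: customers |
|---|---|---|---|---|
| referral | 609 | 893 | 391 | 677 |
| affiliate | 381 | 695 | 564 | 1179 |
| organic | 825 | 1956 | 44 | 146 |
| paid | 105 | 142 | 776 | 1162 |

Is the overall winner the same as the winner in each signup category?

No

Referral: Plan Y 609/893 = 68.2%, the team plan 391/677 = 57.8% → Plan Y
Affiliate: Plan Y 381/695 = 54.8%, the team plan 564/1179 = 47.8% → Plan Y
Organic: Plan Y 825/1956 = 42.2%, the team plan 44/146 = 30.1% → Plan Y
Paid: Plan Y 105/142 = 73.9%, the team plan 776/1162 = 66.8% → Plan Y
Overall: Plan Y 1920/3686 = 52.1%, the team plan 1775/3164 = 56.1% → the team plan
Plan Y wins each signup group but the team plan wins overall — the comparison reverses. Plan Y's customers skew toward organic, which has a lower base rate.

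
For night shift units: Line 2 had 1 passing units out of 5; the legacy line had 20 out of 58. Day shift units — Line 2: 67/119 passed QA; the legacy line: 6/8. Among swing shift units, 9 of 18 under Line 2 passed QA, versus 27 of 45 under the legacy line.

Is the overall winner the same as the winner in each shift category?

Night shift: Line 2 1/5 = 20.0%, the legacy line 20/58 = 34.5% → the legacy line
Day shift: Line 2 67/119 = 56.3%, the legacy line 6/8 = 75.0% → the legacy line
Swing shift: Line 2 9/18 = 50.0%, the legacy line 27/45 = 60.0% → the legacy line
Overall: Line 2 77/142 = 54.2%, the legacy line 53/111 = 47.7% → Line 2
The legacy line wins each shift group but Line 2 wins overall — the comparison reverses. The legacy line's units skew toward night shift, which has a lower base rate.

No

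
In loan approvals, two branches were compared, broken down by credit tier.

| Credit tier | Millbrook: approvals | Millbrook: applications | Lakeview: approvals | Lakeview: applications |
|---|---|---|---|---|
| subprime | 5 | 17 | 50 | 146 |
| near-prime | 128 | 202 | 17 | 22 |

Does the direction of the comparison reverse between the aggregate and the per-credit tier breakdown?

Subprime: Millbrook 5/17 = 29.4%, Lakeview 50/146 = 34.2% → Lakeview
Near-prime: Millbrook 128/202 = 63.4%, Lakeview 17/22 = 77.3% → Lakeview
Overall: Millbrook 133/219 = 60.7%, Lakeview 67/168 = 39.9% → Millbrook
Lakeview wins each credit group but Millbrook wins overall — the comparison reverses. Lakeview's applications skew toward subprime, which has a lower base rate.

Yes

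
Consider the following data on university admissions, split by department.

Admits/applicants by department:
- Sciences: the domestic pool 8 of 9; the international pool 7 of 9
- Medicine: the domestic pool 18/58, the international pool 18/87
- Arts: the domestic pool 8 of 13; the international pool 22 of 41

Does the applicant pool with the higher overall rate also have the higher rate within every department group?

Yes

Sciences: the domestic pool 8/9 = 88.9%, the international pool 7/9 = 77.8% → the domestic pool
Medicine: the domestic pool 18/58 = 31.0%, the international pool 18/87 = 20.7% → the domestic pool
Arts: the domestic pool 8/13 = 61.5%, the international pool 22/41 = 53.7% → the domestic pool
Overall: the domestic pool 34/80 = 42.5%, the international pool 47/137 = 34.3% → the domestic pool
The domestic pool wins overall and in every department group — no reversal.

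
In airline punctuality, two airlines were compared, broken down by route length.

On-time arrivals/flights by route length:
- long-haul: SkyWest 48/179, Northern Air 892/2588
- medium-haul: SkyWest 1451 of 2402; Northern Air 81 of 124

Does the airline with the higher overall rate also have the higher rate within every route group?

Long-haul: SkyWest 48/179 = 26.8%, Northern Air 892/2588 = 34.5% → Northern Air
Medium-haul: SkyWest 1451/2402 = 60.4%, Northern Air 81/124 = 65.3% → Northern Air
Overall: SkyWest 1499/2581 = 58.1%, Northern Air 973/2712 = 35.9% → SkyWest
Northern Air wins each route group but SkyWest wins overall — the comparison reverses. Northern Air's flights skew toward long-haul, which has a lower base rate.

No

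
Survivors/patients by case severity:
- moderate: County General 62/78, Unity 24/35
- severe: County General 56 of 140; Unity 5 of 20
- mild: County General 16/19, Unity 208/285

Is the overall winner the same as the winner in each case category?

No

Moderate: County General 62/78 = 79.5%, Unity 24/35 = 68.6% → County General
Severe: County General 56/140 = 40.0%, Unity 5/20 = 25.0% → County General
Mild: County General 16/19 = 84.2%, Unity 208/285 = 73.0% → County General
Overall: County General 134/237 = 56.5%, Unity 237/340 = 69.7% → Unity
County General wins each case group but Unity wins overall — the comparison reverses. County General's patients skew toward severe, which has a lower base rate.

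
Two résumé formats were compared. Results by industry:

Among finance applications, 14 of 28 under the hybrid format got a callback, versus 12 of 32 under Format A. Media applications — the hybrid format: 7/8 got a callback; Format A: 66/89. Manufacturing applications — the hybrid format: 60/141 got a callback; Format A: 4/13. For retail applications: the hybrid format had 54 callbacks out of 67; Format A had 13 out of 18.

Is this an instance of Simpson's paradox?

Finance: the hybrid format 14/28 = 50.0%, Format A 12/32 = 37.5% → the hybrid format
Media: the hybrid format 7/8 = 87.5%, Format A 66/89 = 74.2% → the hybrid format
Manufacturing: the hybrid format 60/141 = 42.6%, Format A 4/13 = 30.8% → the hybrid format
Retail: the hybrid format 54/67 = 80.6%, Format A 13/18 = 72.2% → the hybrid format
Overall: the hybrid format 135/244 = 55.3%, Format A 95/152 = 62.5% → Format A
The hybrid format wins each industry group but Format A wins overall — the comparison reverses. The hybrid format's applications skew toward manufacturing, which has a lower base rate.

Yes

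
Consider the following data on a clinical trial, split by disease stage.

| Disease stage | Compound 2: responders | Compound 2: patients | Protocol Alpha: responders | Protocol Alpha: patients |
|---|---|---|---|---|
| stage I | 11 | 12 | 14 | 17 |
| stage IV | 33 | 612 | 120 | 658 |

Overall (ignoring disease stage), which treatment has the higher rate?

Protocol Alpha

Stage I: Compound 2 11/12 = 91.7%, Protocol Alpha 14/17 = 82.4% → Compound 2
Stage IV: Compound 2 33/612 = 5.4%, Protocol Alpha 120/658 = 18.2% → Protocol Alpha
Overall: Compound 2 44/624 = 7.1%, Protocol Alpha 134/675 = 19.9% → Protocol Alpha
(Neither sweeps every disease group, but Protocol Alpha has the higher pooled rate.)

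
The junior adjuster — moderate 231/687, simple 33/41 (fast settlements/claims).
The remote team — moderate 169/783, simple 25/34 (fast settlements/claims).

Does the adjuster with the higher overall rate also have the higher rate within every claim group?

Yes

Moderate: the junior adjuster 231/687 = 33.6%, the remote team 169/783 = 21.6% → the junior adjuster
Simple: the junior adjuster 33/41 = 80.5%, the remote team 25/34 = 73.5% → the junior adjuster
Overall: the junior adjuster 264/728 = 36.3%, the remote team 194/817 = 23.7% → the junior adjuster
The junior adjuster wins overall and in every claim group — no reversal.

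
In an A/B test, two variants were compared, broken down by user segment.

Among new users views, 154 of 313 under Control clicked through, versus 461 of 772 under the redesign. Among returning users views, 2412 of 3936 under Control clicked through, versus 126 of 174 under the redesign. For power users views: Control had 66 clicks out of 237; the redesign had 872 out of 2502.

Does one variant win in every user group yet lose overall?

Yes

New users: Control 154/313 = 49.2%, the redesign 461/772 = 59.7% → the redesign
Returning users: Control 2412/3936 = 61.3%, the redesign 126/174 = 72.4% → the redesign
Power users: Control 66/237 = 27.8%, the redesign 872/2502 = 34.9% → the redesign
Overall: Control 2632/4486 = 58.7%, the redesign 1459/3448 = 42.3% → Control
The redesign wins each user group but Control wins overall — the comparison reverses. The redesign's views skew toward power users, which has a lower base rate.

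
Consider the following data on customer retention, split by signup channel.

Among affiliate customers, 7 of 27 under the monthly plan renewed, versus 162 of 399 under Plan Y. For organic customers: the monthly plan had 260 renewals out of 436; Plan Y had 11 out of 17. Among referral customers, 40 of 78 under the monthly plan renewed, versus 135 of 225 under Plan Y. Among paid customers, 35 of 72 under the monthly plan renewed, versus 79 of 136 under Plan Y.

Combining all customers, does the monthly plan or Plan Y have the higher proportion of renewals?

Affiliate: the monthly plan 7/27 = 25.9%, Plan Y 162/399 = 40.6% → Plan Y
Organic: the monthly plan 260/436 = 59.6%, Plan Y 11/17 = 64.7% → Plan Y
Referral: the monthly plan 40/78 = 51.3%, Plan Y 135/225 = 60.0% → Plan Y
Paid: the monthly plan 35/72 = 48.6%, Plan Y 79/136 = 58.1% → Plan Y
Overall: the monthly plan 342/613 = 55.8%, Plan Y 387/777 = 49.8% → the monthly plan
(Plan Y wins every signup group but the monthly plan wins overall — Plan Y's customers skew toward the low-rate affiliate group.)

the monthly plan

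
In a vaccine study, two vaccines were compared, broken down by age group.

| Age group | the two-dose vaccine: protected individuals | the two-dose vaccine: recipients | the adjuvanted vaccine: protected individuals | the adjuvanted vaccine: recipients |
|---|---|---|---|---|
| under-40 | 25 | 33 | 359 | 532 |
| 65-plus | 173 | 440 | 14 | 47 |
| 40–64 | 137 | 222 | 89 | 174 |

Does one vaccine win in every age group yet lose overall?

Yes

Under-40: the two-dose vaccine 25/33 = 75.8%, the adjuvanted vaccine 359/532 = 67.5% → the two-dose vaccine
65-plus: the two-dose vaccine 173/440 = 39.3%, the adjuvanted vaccine 14/47 = 29.8% → the two-dose vaccine
40–64: the two-dose vaccine 137/222 = 61.7%, the adjuvanted vaccine 89/174 = 51.1% → the two-dose vaccine
Overall: the two-dose vaccine 335/695 = 48.2%, the adjuvanted vaccine 462/753 = 61.4% → the adjuvanted vaccine
The two-dose vaccine wins each age group but the adjuvanted vaccine wins overall — the comparison reverses. The two-dose vaccine's recipients skew toward 65-plus, which has a lower base rate.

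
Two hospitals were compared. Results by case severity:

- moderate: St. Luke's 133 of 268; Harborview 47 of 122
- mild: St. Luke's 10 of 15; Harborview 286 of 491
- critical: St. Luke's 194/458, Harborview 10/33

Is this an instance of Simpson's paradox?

Yes

Moderate: St. Luke's 133/268 = 49.6%, Harborview 47/122 = 38.5% → St. Luke's
Mild: St. Luke's 10/15 = 66.7%, Harborview 286/491 = 58.2% → St. Luke's
Critical: St. Luke's 194/458 = 42.4%, Harborview 10/33 = 30.3% → St. Luke's
Overall: St. Luke's 337/741 = 45.5%, Harborview 343/646 = 53.1% → Harborview
St. Luke's wins each case group but Harborview wins overall — the comparison reverses. St. Luke's's patients skew toward critical, which has a lower base rate.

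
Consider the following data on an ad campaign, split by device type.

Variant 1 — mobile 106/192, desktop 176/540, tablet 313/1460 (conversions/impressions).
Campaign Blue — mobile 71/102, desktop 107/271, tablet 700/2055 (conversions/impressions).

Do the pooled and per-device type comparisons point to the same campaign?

Mobile: Variant 1 106/192 = 55.2%, Campaign Blue 71/102 = 69.6% → Campaign Blue
Desktop: Variant 1 176/540 = 32.6%, Campaign Blue 107/271 = 39.5% → Campaign Blue
Tablet: Variant 1 313/1460 = 21.4%, Campaign Blue 700/2055 = 34.1% → Campaign Blue
Overall: Variant 1 595/2192 = 27.1%, Campaign Blue 878/2428 = 36.2% → Campaign Blue
Campaign Blue wins overall and in every device group — no reversal.

Yes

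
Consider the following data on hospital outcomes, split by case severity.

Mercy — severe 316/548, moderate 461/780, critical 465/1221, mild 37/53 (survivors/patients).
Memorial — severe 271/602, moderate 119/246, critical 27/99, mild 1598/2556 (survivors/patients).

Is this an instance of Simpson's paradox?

Severe: Mercy 316/548 = 57.7%, Memorial 271/602 = 45.0% → Mercy
Moderate: Mercy 461/780 = 59.1%, Memorial 119/246 = 48.4% → Mercy
Critical: Mercy 465/1221 = 38.1%, Memorial 27/99 = 27.3% → Mercy
Mild: Mercy 37/53 = 69.8%, Memorial 1598/2556 = 62.5% → Mercy
Overall: Mercy 1279/2602 = 49.2%, Memorial 2015/3503 = 57.5% → Memorial
Mercy wins each case group but Memorial wins overall — the comparison reverses. Mercy's patients skew toward critical, which has a lower base rate.

Yes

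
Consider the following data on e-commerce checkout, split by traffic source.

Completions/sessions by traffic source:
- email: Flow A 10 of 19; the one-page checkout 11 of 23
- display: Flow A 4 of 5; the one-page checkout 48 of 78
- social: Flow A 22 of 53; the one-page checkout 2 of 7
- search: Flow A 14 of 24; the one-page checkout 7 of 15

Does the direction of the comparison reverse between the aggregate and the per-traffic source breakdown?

Email: Flow A 10/19 = 52.6%, the one-page checkout 11/23 = 47.8% → Flow A
Display: Flow A 4/5 = 80.0%, the one-page checkout 48/78 = 61.5% → Flow A
Social: Flow A 22/53 = 41.5%, the one-page checkout 2/7 = 28.6% → Flow A
Search: Flow A 14/24 = 58.3%, the one-page checkout 7/15 = 46.7% → Flow A
Overall: Flow A 50/101 = 49.5%, the one-page checkout 68/123 = 55.3% → the one-page checkout
Flow A wins each traffic group but the one-page checkout wins overall — the comparison reverses. Flow A's sessions skew toward social, which has a lower base rate.

Yes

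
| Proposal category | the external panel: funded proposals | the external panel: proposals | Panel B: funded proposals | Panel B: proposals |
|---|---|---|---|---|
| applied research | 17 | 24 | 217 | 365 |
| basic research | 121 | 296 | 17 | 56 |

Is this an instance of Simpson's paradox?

Yes

Applied research: the external panel 17/24 = 70.8%, Panel B 217/365 = 59.5% → the external panel
Basic research: the external panel 121/296 = 40.9%, Panel B 17/56 = 30.4% → the external panel
Overall: the external panel 138/320 = 43.1%, Panel B 234/421 = 55.6% → Panel B
The external panel wins each proposal group but Panel B wins overall — the comparison reverses. The external panel's proposals skew toward basic research, which has a lower base rate.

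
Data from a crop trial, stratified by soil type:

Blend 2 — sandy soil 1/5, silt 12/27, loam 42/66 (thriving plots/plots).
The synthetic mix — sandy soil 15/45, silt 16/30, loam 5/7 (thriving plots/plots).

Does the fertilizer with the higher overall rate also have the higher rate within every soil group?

No

Sandy soil: Blend 2 1/5 = 20.0%, the synthetic mix 15/45 = 33.3% → the synthetic mix
Silt: Blend 2 12/27 = 44.4%, the synthetic mix 16/30 = 53.3% → the synthetic mix
Loam: Blend 2 42/66 = 63.6%, the synthetic mix 5/7 = 71.4% → the synthetic mix
Overall: Blend 2 55/98 = 56.1%, the synthetic mix 36/82 = 43.9% → Blend 2
The synthetic mix wins each soil group but Blend 2 wins overall — the comparison reverses. The synthetic mix's plots skew toward sandy soil, which has a lower base rate.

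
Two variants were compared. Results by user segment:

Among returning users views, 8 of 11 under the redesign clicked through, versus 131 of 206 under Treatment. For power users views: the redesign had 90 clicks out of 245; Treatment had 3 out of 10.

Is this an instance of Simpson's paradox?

Returning users: the redesign 8/11 = 72.7%, Treatment 131/206 = 63.6% → the redesign
Power users: the redesign 90/245 = 36.7%, Treatment 3/10 = 30.0% → the redesign
Overall: the redesign 98/256 = 38.3%, Treatment 134/216 = 62.0% → Treatment
The redesign wins each user group but Treatment wins overall — the comparison reverses. The redesign's views skew toward power users, which has a lower base rate.

Yes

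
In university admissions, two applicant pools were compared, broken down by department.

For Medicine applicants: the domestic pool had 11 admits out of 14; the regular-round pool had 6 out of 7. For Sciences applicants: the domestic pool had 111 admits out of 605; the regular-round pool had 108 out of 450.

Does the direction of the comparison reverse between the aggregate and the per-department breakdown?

No

Medicine: the domestic pool 11/14 = 78.6%, the regular-round pool 6/7 = 85.7% → the regular-round pool
Sciences: the domestic pool 111/605 = 18.3%, the regular-round pool 108/450 = 24.0% → the regular-round pool
Overall: the domestic pool 122/619 = 19.7%, the regular-round pool 114/457 = 24.9% → the regular-round pool
The regular-round pool wins overall and in every department group — no reversal.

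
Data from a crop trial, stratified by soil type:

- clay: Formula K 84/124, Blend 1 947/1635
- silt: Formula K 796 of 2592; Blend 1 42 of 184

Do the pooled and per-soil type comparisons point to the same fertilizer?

Clay: Formula K 84/124 = 67.7%, Blend 1 947/1635 = 57.9% → Formula K
Silt: Formula K 796/2592 = 30.7%, Blend 1 42/184 = 22.8% → Formula K
Overall: Formula K 880/2716 = 32.4%, Blend 1 989/1819 = 54.4% → Blend 1
Formula K wins each soil group but Blend 1 wins overall — the comparison reverses. Formula K's plots skew toward silt, which has a lower base rate.

No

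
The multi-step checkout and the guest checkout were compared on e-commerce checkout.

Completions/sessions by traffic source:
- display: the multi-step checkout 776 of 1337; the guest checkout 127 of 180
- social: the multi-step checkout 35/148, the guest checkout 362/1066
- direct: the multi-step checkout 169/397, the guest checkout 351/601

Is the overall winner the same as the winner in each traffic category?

Display: the multi-step checkout 776/1337 = 58.0%, the guest checkout 127/180 = 70.6% → the guest checkout
Social: the multi-step checkout 35/148 = 23.6%, the guest checkout 362/1066 = 34.0% → the guest checkout
Direct: the multi-step checkout 169/397 = 42.6%, the guest checkout 351/601 = 58.4% → the guest checkout
Overall: the multi-step checkout 980/1882 = 52.1%, the guest checkout 840/1847 = 45.5% → the multi-step checkout
The guest checkout wins each traffic group but the multi-step checkout wins overall — the comparison reverses. The guest checkout's sessions skew toward social, which has a lower base rate.

No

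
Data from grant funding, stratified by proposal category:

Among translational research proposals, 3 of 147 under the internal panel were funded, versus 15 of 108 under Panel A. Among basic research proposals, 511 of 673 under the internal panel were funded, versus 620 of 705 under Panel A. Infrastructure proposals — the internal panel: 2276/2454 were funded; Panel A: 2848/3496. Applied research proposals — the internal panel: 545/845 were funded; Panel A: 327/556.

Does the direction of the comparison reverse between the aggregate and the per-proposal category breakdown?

Translational research: the internal panel 3/147 = 2.0%, Panel A 15/108 = 13.9% → Panel A
Basic research: the internal panel 511/673 = 75.9%, Panel A 620/705 = 87.9% → Panel A
Infrastructure: the internal panel 2276/2454 = 92.7%, Panel A 2848/3496 = 81.5% → the internal panel
Applied research: the internal panel 545/845 = 64.5%, Panel A 327/556 = 58.8% → the internal panel
Overall: the internal panel 3335/4119 = 81.0%, Panel A 3810/4865 = 78.3% → the internal panel
Neither sweeps: the internal panel wins 2 of 4 groups, Panel A wins 2. The internal panel wins overall but not every group — no Simpson reversal.

No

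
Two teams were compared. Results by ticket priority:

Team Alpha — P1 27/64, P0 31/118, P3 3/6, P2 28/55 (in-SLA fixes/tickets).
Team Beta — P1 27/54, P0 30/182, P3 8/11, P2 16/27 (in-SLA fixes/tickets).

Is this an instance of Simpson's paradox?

P1: Team Alpha 27/64 = 42.2%, Team Beta 27/54 = 50.0% → Team Beta
P0: Team Alpha 31/118 = 26.3%, Team Beta 30/182 = 16.5% → Team Alpha
P3: Team Alpha 3/6 = 50.0%, Team Beta 8/11 = 72.7% → Team Beta
P2: Team Alpha 28/55 = 50.9%, Team Beta 16/27 = 59.3% → Team Beta
Overall: Team Alpha 89/243 = 36.6%, Team Beta 81/274 = 29.6% → Team Alpha
Neither sweeps: Team Alpha wins 1 of 4 groups, Team Beta wins 3. Team Alpha wins overall but not every group — no Simpson reversal.

No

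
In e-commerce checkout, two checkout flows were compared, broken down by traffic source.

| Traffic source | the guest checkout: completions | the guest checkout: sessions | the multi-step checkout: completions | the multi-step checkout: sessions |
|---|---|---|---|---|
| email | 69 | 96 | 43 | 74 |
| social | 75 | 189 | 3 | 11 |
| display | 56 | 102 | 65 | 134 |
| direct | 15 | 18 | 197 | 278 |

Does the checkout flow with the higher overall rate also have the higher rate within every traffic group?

No

Email: the guest checkout 69/96 = 71.9%, the multi-step checkout 43/74 = 58.1% → the guest checkout
Social: the guest checkout 75/189 = 39.7%, the multi-step checkout 3/11 = 27.3% → the guest checkout
Display: the guest checkout 56/102 = 54.9%, the multi-step checkout 65/134 = 48.5% → the guest checkout
Direct: the guest checkout 15/18 = 83.3%, the multi-step checkout 197/278 = 70.9% → the guest checkout
Overall: the guest checkout 215/405 = 53.1%, the multi-step checkout 308/497 = 62.0% → the multi-step checkout
The guest checkout wins each traffic group but the multi-step checkout wins overall — the comparison reverses. The guest checkout's sessions skew toward social, which has a lower base rate.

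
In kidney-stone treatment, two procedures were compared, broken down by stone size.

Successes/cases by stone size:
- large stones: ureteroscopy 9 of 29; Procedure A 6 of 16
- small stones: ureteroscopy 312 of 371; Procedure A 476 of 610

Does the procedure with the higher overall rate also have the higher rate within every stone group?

Large stones: ureteroscopy 9/29 = 31.0%, Procedure A 6/16 = 37.5% → Procedure A
Small stones: ureteroscopy 312/371 = 84.1%, Procedure A 476/610 = 78.0% → ureteroscopy
Overall: ureteroscopy 321/400 = 80.2%, Procedure A 482/626 = 77.0% → ureteroscopy
Neither sweeps: ureteroscopy wins 1 of 2 groups, Procedure A wins 1. Ureteroscopy wins overall but not every group — no Simpson reversal.

No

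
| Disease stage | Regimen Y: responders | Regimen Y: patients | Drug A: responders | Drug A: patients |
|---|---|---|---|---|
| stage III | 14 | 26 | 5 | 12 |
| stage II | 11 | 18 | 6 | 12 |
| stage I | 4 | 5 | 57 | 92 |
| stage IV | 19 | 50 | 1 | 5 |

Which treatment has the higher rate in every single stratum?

Regimen Y

Stage III: Regimen Y 14/26 = 53.8%, Drug A 5/12 = 41.7% → Regimen Y
Stage II: Regimen Y 11/18 = 61.1%, Drug A 6/12 = 50.0% → Regimen Y
Stage I: Regimen Y 4/5 = 80.0%, Drug A 57/92 = 62.0% → Regimen Y
Stage IV: Regimen Y 19/50 = 38.0%, Drug A 1/5 = 20.0% → Regimen Y
Regimen Y has the higher rate in all 4 groups.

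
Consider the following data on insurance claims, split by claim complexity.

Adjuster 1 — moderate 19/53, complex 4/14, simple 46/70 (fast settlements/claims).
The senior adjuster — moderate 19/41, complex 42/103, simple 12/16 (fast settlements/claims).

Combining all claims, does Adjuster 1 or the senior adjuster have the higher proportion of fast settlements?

Adjuster 1

Moderate: Adjuster 1 19/53 = 35.8%, the senior adjuster 19/41 = 46.3% → the senior adjuster
Complex: Adjuster 1 4/14 = 28.6%, the senior adjuster 42/103 = 40.8% → the senior adjuster
Simple: Adjuster 1 46/70 = 65.7%, the senior adjuster 12/16 = 75.0% → the senior adjuster
Overall: Adjuster 1 69/137 = 50.4%, the senior adjuster 73/160 = 45.6% → Adjuster 1
(The senior adjuster wins every claim group but Adjuster 1 wins overall — the senior adjuster's claims skew toward the low-rate complex group.)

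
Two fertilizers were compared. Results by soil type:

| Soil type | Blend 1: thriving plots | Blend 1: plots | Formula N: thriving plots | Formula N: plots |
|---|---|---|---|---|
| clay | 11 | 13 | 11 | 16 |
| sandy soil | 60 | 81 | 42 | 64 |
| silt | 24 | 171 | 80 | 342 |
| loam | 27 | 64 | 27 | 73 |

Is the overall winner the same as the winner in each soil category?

Clay: Blend 1 11/13 = 84.6%, Formula N 11/16 = 68.8% → Blend 1
Sandy soil: Blend 1 60/81 = 74.1%, Formula N 42/64 = 65.6% → Blend 1
Silt: Blend 1 24/171 = 14.0%, Formula N 80/342 = 23.4% → Formula N
Loam: Blend 1 27/64 = 42.2%, Formula N 27/73 = 37.0% → Blend 1
Overall: Blend 1 122/329 = 37.1%, Formula N 160/495 = 32.3% → Blend 1
Neither sweeps: Blend 1 wins 3 of 4 groups, Formula N wins 1. Blend 1 wins overall but not every group — no Simpson reversal.

No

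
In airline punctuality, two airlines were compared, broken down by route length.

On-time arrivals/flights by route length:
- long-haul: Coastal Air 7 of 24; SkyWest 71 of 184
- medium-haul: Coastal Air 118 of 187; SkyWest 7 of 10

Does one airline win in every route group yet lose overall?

Long-haul: Coastal Air 7/24 = 29.2%, SkyWest 71/184 = 38.6% → SkyWest
Medium-haul: Coastal Air 118/187 = 63.1%, SkyWest 7/10 = 70.0% → SkyWest
Overall: Coastal Air 125/211 = 59.2%, SkyWest 78/194 = 40.2% → Coastal Air
SkyWest wins each route group but Coastal Air wins overall — the comparison reverses. SkyWest's flights skew toward long-haul, which has a lower base rate.

Yes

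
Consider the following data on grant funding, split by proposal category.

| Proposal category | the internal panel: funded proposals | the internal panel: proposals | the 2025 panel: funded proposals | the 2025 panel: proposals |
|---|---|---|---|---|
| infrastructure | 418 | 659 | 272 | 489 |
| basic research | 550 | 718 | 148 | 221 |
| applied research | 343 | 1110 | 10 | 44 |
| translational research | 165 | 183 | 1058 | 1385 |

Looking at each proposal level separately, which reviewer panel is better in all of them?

the internal panel

Infrastructure: the internal panel 418/659 = 63.4%, the 2025 panel 272/489 = 55.6% → the internal panel
Basic research: the internal panel 550/718 = 76.6%, the 2025 panel 148/221 = 67.0% → the internal panel
Applied research: the internal panel 343/1110 = 30.9%, the 2025 panel 10/44 = 22.7% → the internal panel
Translational research: the internal panel 165/183 = 90.2%, the 2025 panel 1058/1385 = 76.4% → the internal panel
The internal panel has the higher rate in all 4 groups.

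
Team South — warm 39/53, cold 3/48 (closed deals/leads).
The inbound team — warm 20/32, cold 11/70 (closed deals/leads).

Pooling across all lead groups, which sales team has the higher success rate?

Warm: Team South 39/53 = 73.6%, the inbound team 20/32 = 62.5% → Team South
Cold: Team South 3/48 = 6.2%, the inbound team 11/70 = 15.7% → the inbound team
Overall: Team South 42/101 = 41.6%, the inbound team 31/102 = 30.4% → Team South
(Neither sweeps every lead group, but Team South has the higher pooled rate.)

Team South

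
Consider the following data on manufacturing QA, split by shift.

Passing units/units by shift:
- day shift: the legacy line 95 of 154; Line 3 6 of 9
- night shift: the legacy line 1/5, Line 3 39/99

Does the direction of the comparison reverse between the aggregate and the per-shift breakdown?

Day shift: the legacy line 95/154 = 61.7%, Line 3 6/9 = 66.7% → Line 3
Night shift: the legacy line 1/5 = 20.0%, Line 3 39/99 = 39.4% → Line 3
Overall: the legacy line 96/159 = 60.4%, Line 3 45/108 = 41.7% → the legacy line
Line 3 wins each shift group but the legacy line wins overall — the comparison reverses. Line 3's units skew toward night shift, which has a lower base rate.

Yes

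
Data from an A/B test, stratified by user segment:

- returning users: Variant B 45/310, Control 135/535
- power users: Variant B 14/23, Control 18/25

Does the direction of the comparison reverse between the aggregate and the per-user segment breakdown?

No

Returning users: Variant B 45/310 = 14.5%, Control 135/535 = 25.2% → Control
Power users: Variant B 14/23 = 60.9%, Control 18/25 = 72.0% → Control
Overall: Variant B 59/333 = 17.7%, Control 153/560 = 27.3% → Control
Control wins overall and in every user group — no reversal.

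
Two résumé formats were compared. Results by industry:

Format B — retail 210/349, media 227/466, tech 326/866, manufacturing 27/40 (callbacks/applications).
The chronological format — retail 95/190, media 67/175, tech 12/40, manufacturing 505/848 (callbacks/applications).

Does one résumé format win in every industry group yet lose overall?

Yes

Retail: Format B 210/349 = 60.2%, the chronological format 95/190 = 50.0% → Format B
Media: Format B 227/466 = 48.7%, the chronological format 67/175 = 38.3% → Format B
Tech: Format B 326/866 = 37.6%, the chronological format 12/40 = 30.0% → Format B
Manufacturing: Format B 27/40 = 67.5%, the chronological format 505/848 = 59.6% → Format B
Overall: Format B 790/1721 = 45.9%, the chronological format 679/1253 = 54.2% → the chronological format
Format B wins each industry group but the chronological format wins overall — the comparison reverses. Format B's applications skew toward tech, which has a lower base rate.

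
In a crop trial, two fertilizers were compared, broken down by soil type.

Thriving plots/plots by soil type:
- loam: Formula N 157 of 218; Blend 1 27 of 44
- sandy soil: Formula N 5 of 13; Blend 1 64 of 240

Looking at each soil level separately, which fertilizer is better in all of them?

Formula N

Loam: Formula N 157/218 = 72.0%, Blend 1 27/44 = 61.4% → Formula N
Sandy soil: Formula N 5/13 = 38.5%, Blend 1 64/240 = 26.7% → Formula N
Formula N has the higher rate in both groups.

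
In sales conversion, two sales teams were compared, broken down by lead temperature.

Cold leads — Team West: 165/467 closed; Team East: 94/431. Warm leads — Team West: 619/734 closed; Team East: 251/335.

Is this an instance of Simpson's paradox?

Cold: Team West 165/467 = 35.3%, Team East 94/431 = 21.8% → Team West
Warm: Team West 619/734 = 84.3%, Team East 251/335 = 74.9% → Team West
Overall: Team West 784/1201 = 65.3%, Team East 345/766 = 45.0% → Team West
Team West wins overall and in every lead group — no reversal.

No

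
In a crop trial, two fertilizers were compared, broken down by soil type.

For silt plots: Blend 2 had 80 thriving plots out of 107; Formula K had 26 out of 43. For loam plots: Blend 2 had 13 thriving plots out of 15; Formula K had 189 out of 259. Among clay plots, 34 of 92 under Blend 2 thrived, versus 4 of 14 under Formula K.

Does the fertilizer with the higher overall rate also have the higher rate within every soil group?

No

Silt: Blend 2 80/107 = 74.8%, Formula K 26/43 = 60.5% → Blend 2
Loam: Blend 2 13/15 = 86.7%, Formula K 189/259 = 73.0% → Blend 2
Clay: Blend 2 34/92 = 37.0%, Formula K 4/14 = 28.6% → Blend 2
Overall: Blend 2 127/214 = 59.3%, Formula K 219/316 = 69.3% → Formula K
Blend 2 wins each soil group but Formula K wins overall — the comparison reverses. Blend 2's plots skew toward clay, which has a lower base rate.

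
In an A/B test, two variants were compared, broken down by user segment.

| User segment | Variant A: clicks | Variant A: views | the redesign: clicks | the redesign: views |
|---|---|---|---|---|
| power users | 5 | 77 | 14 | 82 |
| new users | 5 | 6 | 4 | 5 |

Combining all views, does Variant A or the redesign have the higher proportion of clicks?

the redesign

Power users: Variant A 5/77 = 6.5%, the redesign 14/82 = 17.1% → the redesign
New users: Variant A 5/6 = 83.3%, the redesign 4/5 = 80.0% → Variant A
Overall: Variant A 10/83 = 12.0%, the redesign 18/87 = 20.7% → the redesign
(Neither sweeps every user group, but the redesign has the higher pooled rate.)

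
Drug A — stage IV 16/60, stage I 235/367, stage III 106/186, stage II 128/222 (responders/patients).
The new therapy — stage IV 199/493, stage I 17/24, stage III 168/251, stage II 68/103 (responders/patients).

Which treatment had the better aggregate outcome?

Drug A

Stage IV: Drug A 16/60 = 26.7%, the new therapy 199/493 = 40.4% → the new therapy
Stage I: Drug A 235/367 = 64.0%, the new therapy 17/24 = 70.8% → the new therapy
Stage III: Drug A 106/186 = 57.0%, the new therapy 168/251 = 66.9% → the new therapy
Stage II: Drug A 128/222 = 57.7%, the new therapy 68/103 = 66.0% → the new therapy
Overall: Drug A 485/835 = 58.1%, the new therapy 452/871 = 51.9% → Drug A
(The new therapy wins every disease group but Drug A wins overall — the new therapy's patients skew toward the low-rate stage IV group.)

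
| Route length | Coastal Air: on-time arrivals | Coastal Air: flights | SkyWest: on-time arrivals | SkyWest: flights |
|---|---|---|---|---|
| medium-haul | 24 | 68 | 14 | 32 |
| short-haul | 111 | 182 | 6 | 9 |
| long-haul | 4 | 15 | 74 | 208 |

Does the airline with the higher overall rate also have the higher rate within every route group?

No

Medium-haul: Coastal Air 24/68 = 35.3%, SkyWest 14/32 = 43.8% → SkyWest
Short-haul: Coastal Air 111/182 = 61.0%, SkyWest 6/9 = 66.7% → SkyWest
Long-haul: Coastal Air 4/15 = 26.7%, SkyWest 74/208 = 35.6% → SkyWest
Overall: Coastal Air 139/265 = 52.5%, SkyWest 94/249 = 37.8% → Coastal Air
SkyWest wins each route group but Coastal Air wins overall — the comparison reverses. SkyWest's flights skew toward long-haul, which has a lower base rate.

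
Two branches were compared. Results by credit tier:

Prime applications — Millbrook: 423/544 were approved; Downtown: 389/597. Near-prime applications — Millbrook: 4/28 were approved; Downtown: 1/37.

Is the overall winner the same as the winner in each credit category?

Prime: Millbrook 423/544 = 77.8%, Downtown 389/597 = 65.2% → Millbrook
Near-prime: Millbrook 4/28 = 14.3%, Downtown 1/37 = 2.7% → Millbrook
Overall: Millbrook 427/572 = 74.7%, Downtown 390/634 = 61.5% → Millbrook
Millbrook wins overall and in every credit group — no reversal.

Yes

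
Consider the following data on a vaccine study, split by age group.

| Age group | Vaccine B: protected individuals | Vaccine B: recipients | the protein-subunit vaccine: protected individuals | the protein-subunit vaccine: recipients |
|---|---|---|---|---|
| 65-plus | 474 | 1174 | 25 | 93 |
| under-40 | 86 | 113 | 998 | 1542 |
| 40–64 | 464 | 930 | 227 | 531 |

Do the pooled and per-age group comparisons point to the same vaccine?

65-plus: Vaccine B 474/1174 = 40.4%, the protein-subunit vaccine 25/93 = 26.9% → Vaccine B
Under-40: Vaccine B 86/113 = 76.1%, the protein-subunit vaccine 998/1542 = 64.7% → Vaccine B
40–64: Vaccine B 464/930 = 49.9%, the protein-subunit vaccine 227/531 = 42.7% → Vaccine B
Overall: Vaccine B 1024/2217 = 46.2%, the protein-subunit vaccine 1250/2166 = 57.7% → the protein-subunit vaccine
Vaccine B wins each age group but the protein-subunit vaccine wins overall — the comparison reverses. Vaccine B's recipients skew toward 65-plus, which has a lower base rate.

No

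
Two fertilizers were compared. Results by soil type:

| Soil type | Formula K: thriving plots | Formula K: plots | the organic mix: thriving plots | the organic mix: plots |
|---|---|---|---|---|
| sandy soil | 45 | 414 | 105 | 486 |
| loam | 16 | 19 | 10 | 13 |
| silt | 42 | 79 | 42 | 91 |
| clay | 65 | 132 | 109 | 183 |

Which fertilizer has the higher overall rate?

the organic mix

Sandy soil: Formula K 45/414 = 10.9%, the organic mix 105/486 = 21.6% → the organic mix
Loam: Formula K 16/19 = 84.2%, the organic mix 10/13 = 76.9% → Formula K
Silt: Formula K 42/79 = 53.2%, the organic mix 42/91 = 46.2% → Formula K
Clay: Formula K 65/132 = 49.2%, the organic mix 109/183 = 59.6% → the organic mix
Overall: Formula K 168/644 = 26.1%, the organic mix 266/773 = 34.4% → the organic mix
(Neither sweeps every soil group, but the organic mix has the higher pooled rate.)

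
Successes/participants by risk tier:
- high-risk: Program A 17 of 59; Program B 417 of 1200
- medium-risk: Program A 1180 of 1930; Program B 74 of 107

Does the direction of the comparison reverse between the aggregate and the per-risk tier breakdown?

High-risk: Program A 17/59 = 28.8%, Program B 417/1200 = 34.8% → Program B
Medium-risk: Program A 1180/1930 = 61.1%, Program B 74/107 = 69.2% → Program B
Overall: Program A 1197/1989 = 60.2%, Program B 491/1307 = 37.6% → Program A
Program B wins each risk group but Program A wins overall — the comparison reverses. Program B's participants skew toward high-risk, which has a lower base rate.

Yes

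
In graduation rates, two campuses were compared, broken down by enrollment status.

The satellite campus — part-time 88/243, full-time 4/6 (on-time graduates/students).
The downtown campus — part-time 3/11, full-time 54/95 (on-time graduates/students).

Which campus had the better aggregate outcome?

Part-time: the satellite campus 88/243 = 36.2%, the downtown campus 3/11 = 27.3% → the satellite campus
Full-time: the satellite campus 4/6 = 66.7%, the downtown campus 54/95 = 56.8% → the satellite campus
Overall: the satellite campus 92/249 = 36.9%, the downtown campus 57/106 = 53.8% → the downtown campus
(The satellite campus wins every enrollment group but the downtown campus wins overall — the satellite campus's students skew toward the low-rate part-time group.)

the downtown campus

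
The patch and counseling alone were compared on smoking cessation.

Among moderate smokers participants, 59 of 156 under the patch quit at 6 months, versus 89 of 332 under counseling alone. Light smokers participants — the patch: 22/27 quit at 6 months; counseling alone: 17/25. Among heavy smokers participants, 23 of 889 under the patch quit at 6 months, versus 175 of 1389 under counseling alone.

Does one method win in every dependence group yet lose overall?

Moderate smokers: the patch 59/156 = 37.8%, counseling alone 89/332 = 26.8% → the patch
Light smokers: the patch 22/27 = 81.5%, counseling alone 17/25 = 68.0% → the patch
Heavy smokers: the patch 23/889 = 2.6%, counseling alone 175/1389 = 12.6% → counseling alone
Overall: the patch 104/1072 = 9.7%, counseling alone 281/1746 = 16.1% → counseling alone
Neither sweeps: the patch wins 2 of 3 groups, counseling alone wins 1. Counseling alone wins overall but not every group — no Simpson reversal.

No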